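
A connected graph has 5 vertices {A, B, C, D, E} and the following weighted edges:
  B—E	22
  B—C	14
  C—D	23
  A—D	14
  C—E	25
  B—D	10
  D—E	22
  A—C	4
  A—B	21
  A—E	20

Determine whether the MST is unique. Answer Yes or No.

Kruskal: consider edges lightest-first.
A—C (4): add. Components now {A,C} {B} {D} {E}
B—D (10): add. Components now {A,C} {B,D} {E}
A—D (14): add. Components now {A,B,C,D} {E}
B—C (14): skip — B and C already connected.
A—E (20): add. Components now {A,B,C,D,E}
Non-tree edge B—C has weight 14, equal to the heaviest edge on its tree cycle — swapping gives another MST of the same weight. Not unique.

No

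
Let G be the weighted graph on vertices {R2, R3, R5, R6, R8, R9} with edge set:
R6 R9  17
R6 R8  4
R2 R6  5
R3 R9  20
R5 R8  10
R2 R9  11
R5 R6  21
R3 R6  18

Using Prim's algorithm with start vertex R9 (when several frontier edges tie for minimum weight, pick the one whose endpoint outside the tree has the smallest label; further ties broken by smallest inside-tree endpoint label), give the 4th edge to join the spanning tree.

Prim's algorithm from R9:
Step 1: cheapest edge leaving the tree is R2 R9 (11); add R2.
Step 2: cheapest edge leaving the tree is R2 R6 (5); add R6.
Step 3: cheapest edge leaving the tree is R6 R8 (4); add R8.
Step 4: cheapest edge leaving the tree is R5 R8 (10); add R5.
Step 5: cheapest edge leaving the tree is R3 R6 (18); add R3.
The 4th edge added is R5 R8.

R5-R8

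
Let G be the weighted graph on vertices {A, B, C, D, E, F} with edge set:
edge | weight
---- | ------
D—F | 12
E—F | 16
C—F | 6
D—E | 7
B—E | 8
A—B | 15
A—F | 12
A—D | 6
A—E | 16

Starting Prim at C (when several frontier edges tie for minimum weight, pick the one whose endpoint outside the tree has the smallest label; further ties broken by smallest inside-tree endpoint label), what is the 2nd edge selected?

A-F

Grow the tree from C using Prim:
Step 1: frontier [C—F 6] → take C—F (6); add F.
Step 2: frontier [A—F 12, D—F 12, E—F 16] → take A—F (12); add A.
Step 3: frontier [A—D 6, A—B 15, A—E 16, D—F 12, E—F 16] → take A—D (6); add D.
Step 4: frontier [A—B 15, A—E 16, D—E 7, E—F 16] → take D—E (7); add E.
Step 5: frontier [A—B 15, B—E 8] → take B—E (8); add B.
The 2nd edge added is A—F.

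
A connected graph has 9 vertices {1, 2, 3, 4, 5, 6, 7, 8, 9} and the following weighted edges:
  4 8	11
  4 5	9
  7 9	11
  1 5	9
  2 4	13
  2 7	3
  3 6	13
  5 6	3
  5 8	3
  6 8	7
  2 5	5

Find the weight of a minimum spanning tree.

56

Grow the tree from 8 using Prim:
Step 1: frontier [5 8 3, 6 8 7, 4 8 11] → take 5 8 (3); add 5.
Step 2: frontier [5 6 3, 2 5 5, 1 5 9, 4 5 9, 6 8 7, 4 8 11] → take 5 6 (3); add 6.
Step 3: frontier [2 5 5, 1 5 9, 4 5 9, 3 6 13, 4 8 11] → take 2 5 (5); add 2.
Step 4: frontier [2 7 3, 2 4 13, 1 5 9, 4 5 9, 3 6 13, 4 8 11] → take 2 7 (3); add 7.
Step 5: frontier [2 4 13, 1 5 9, 4 5 9, 3 6 13, 7 9 11, 4 8 11] → take 1 5 (9); add 1.
Step 6: frontier [2 4 13, 4 5 9, 3 6 13, 7 9 11, 4 8 11] → take 4 5 (9); add 4.
Step 7: frontier [3 6 13, 7 9 11] → take 7 9 (11); add 9.
Step 8: frontier [3 6 13] → take 3 6 (13); add 3.
MST edges: 5 8, 5 6, 2 5, 2 7, 1 5, 4 5, 7 9, 3 6; total weight 3+3+5+3+9+9+11+13 = 56.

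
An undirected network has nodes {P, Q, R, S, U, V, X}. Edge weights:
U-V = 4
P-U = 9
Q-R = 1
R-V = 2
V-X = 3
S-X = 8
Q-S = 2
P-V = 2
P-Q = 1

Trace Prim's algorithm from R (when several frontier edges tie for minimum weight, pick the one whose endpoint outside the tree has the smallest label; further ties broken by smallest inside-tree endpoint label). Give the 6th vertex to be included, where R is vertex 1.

X

Grow the tree from R using Prim:
Step 1: frontier [Q-R 1, R-V 2] → take Q-R (1); add Q.
Step 2: frontier [P-Q 1, Q-S 2, R-V 2] → take P-Q (1); add P.
Step 3: frontier [P-V 2, P-U 9, Q-S 2, R-V 2] → take Q-S (2); add S.
Step 4: frontier [P-V 2, P-U 9, R-V 2, S-X 8] → take P-V (2); add V.
Step 5: frontier [P-U 9, S-X 8, V-X 3, U-V 4] → take V-X (3); add X.
Step 6: frontier [P-U 9, U-V 4] → take U-V (4); add U.
Vertex order: R, Q, P, S, V, X, U. The 6th vertex is X.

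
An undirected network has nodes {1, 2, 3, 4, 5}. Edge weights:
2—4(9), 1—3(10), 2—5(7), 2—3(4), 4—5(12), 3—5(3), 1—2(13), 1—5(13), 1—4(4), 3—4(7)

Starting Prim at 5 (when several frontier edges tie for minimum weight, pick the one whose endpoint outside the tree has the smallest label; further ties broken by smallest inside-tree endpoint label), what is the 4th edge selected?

1-4

Grow the tree from 5 using Prim:
Step 1: cheapest edge leaving the tree is 3—5 (3); add 3.
Step 2: cheapest edge leaving the tree is 2—3 (4); add 2.
Step 3: cheapest edge leaving the tree is 3—4 (7); add 4.
Step 4: cheapest edge leaving the tree is 1—4 (4); add 1.
The 4th edge added is 1—4.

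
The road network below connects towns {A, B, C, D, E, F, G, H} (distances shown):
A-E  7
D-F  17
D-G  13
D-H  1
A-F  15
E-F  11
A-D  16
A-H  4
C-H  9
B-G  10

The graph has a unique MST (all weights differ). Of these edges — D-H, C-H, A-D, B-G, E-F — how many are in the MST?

Kruskal's algorithm — process edges by increasing weight (ties by edge label):
D-H (1): add — endpoints in different components.
A-H (4): add — endpoints in different components.
A-E (7): add — endpoints in different components.
C-H (9): add — endpoints in different components.
B-G (10): add — endpoints in different components.
E-F (11): add — endpoints in different components.
D-G (13): add — endpoints in different components.
MST edge set: {D-H, A-H, A-E, C-H, B-G, E-F, D-G}.
Of the listed edges, {D-H, C-H, B-G, E-F} are in the MST → 4.

4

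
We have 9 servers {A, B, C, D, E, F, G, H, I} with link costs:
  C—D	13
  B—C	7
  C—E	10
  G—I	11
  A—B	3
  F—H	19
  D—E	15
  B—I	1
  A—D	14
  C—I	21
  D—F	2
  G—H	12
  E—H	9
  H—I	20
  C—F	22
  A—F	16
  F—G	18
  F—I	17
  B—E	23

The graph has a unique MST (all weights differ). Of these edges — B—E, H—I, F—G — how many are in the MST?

0

Sort edges by weight, then run Kruskal:
B—I (1): add — endpoints in different components.
D—F (2): add — endpoints in different components.
A—B (3): add — endpoints in different components.
B—C (7): add — endpoints in different components.
E—H (9): add — endpoints in different components.
C—E (10): add — endpoints in different components.
G—I (11): add — endpoints in different components.
G—H (12): skip — G and H already connected.
C—D (13): add — endpoints in different components.
MST edge set: {B—I, D—F, A—B, B—C, E—H, C—E, G—I, C—D}.
Of the listed edges, {} are in the MST → 0.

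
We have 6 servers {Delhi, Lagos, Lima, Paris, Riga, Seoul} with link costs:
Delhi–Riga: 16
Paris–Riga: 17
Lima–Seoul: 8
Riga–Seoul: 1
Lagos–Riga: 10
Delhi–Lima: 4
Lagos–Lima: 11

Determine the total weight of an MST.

Kruskal's algorithm — process edges by increasing weight (ties by edge label):
Riga–Seoul (1): add. Components now {Riga,Seoul} {Paris} {Lagos} {Lima} {Delhi}
Delhi–Lima (4): add. Components now {Riga,Seoul} {Paris} {Lagos} {Delhi,Lima}
Lima–Seoul (8): add. Components now {Delhi,Lima,Riga,Seoul} {Paris} {Lagos}
Lagos–Riga (10): add. Components now {Delhi,Lagos,Lima,Riga,Seoul} {Paris}
Lagos–Lima (11): skip — Lagos and Lima already connected.
Delhi–Riga (16): skip — Riga and Delhi already connected.
Paris–Riga (17): add. Components now {Delhi,Lagos,Lima,Paris,Riga,Seoul}
MST edges: Riga–Seoul, Delhi–Lima, Lima–Seoul, Lagos–Riga, Paris–Riga; total weight 1+4+8+10+17 = 40.

40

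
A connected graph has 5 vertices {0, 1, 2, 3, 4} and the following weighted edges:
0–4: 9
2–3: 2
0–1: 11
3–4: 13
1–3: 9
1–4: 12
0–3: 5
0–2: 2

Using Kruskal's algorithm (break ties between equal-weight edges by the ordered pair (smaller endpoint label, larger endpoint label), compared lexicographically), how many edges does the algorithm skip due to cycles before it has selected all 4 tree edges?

1

Kruskal's algorithm — process edges by increasing weight (ties by edge label):
0–2 (2): add. Components now {0,2} {1} {3} {4}
2–3 (2): add. Components now {0,2,3} {1} {4}
0–3 (5): skip — 0 and 3 already connected.
0–4 (9): add. Components now {0,2,3,4} {1}
1–3 (9): add. Components now {0,1,2,3,4}
Edges rejected before the tree was complete: 1.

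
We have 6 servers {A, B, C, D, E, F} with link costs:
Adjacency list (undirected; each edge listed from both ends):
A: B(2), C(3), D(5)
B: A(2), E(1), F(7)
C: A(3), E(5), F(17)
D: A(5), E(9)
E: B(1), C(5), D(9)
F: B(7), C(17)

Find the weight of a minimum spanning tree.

Kruskal: consider edges lightest-first.
B-E (1): add — endpoints in different components.
A-B (2): add — endpoints in different components.
A-C (3): add — endpoints in different components.
A-D (5): add — endpoints in different components.
C-E (5): skip — C and E already connected.
B-F (7): add — endpoints in different components.
MST edges: B-E, A-B, A-C, A-D, B-F; total weight 1+2+3+5+7 = 18.

18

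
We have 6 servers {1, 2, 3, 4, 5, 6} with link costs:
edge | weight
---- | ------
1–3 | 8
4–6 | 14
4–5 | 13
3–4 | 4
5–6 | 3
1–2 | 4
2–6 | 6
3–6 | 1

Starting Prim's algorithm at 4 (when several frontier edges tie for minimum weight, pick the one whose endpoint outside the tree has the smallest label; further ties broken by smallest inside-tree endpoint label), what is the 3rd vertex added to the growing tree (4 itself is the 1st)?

Prim, starting at 4.
Step 1: frontier [3–4 4, 4–5 13, 4–6 14] → take 3–4 (4); add 3.
Step 2: frontier [3–6 1, 1–3 8, 4–5 13, 4–6 14] → take 3–6 (1); add 6.
Step 3: frontier [1–3 8, 4–5 13, 5–6 3, 2–6 6] → take 5–6 (3); add 5.
Step 4: frontier [1–3 8, 2–6 6] → take 2–6 (6); add 2.
Step 5: frontier [1–2 4, 1–3 8] → take 1–2 (4); add 1.
Vertex order: 4, 3, 6, 5, 2, 1. The 3rd vertex is 6.

6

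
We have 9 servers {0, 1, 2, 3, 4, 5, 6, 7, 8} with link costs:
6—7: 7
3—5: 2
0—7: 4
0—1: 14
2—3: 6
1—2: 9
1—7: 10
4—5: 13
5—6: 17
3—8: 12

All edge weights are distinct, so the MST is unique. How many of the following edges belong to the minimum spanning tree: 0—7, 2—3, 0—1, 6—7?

3

Kruskal: consider edges lightest-first.
3—5 (2): add — endpoints in different components.
0—7 (4): add — endpoints in different components.
2—3 (6): add — endpoints in different components.
6—7 (7): add — endpoints in different components.
1—2 (9): add — endpoints in different components.
1—7 (10): add — endpoints in different components.
3—8 (12): add — endpoints in different components.
4—5 (13): add — endpoints in different components.
MST edge set: {3—5, 0—7, 2—3, 6—7, 1—2, 1—7, 3—8, 4—5}.
Of the listed edges, {0—7, 2—3, 6—7} are in the MST → 3.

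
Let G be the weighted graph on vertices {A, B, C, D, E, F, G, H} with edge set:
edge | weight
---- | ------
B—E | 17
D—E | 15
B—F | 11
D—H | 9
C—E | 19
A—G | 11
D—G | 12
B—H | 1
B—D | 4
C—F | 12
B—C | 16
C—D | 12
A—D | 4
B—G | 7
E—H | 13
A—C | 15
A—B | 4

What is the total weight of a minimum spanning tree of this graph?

52

Kruskal: consider edges lightest-first.
B—H (1): add — endpoints in different components.
A—B (4): add — endpoints in different components.
A—D (4): add — endpoints in different components.
B—D (4): skip — B and D already connected.
B—G (7): add — endpoints in different components.
D—H (9): skip — D and H already connected.
A—G (11): skip — A and G already connected.
B—F (11): add — endpoints in different components.
C—D (12): add — endpoints in different components.
C—F (12): skip — C and F already connected.
D—G (12): skip — D and G already connected.
E—H (13): add — endpoints in different components.
MST edges: B—H, A—B, A—D, B—G, B—F, C—D, E—H; total weight 1+4+4+7+11+12+13 = 52.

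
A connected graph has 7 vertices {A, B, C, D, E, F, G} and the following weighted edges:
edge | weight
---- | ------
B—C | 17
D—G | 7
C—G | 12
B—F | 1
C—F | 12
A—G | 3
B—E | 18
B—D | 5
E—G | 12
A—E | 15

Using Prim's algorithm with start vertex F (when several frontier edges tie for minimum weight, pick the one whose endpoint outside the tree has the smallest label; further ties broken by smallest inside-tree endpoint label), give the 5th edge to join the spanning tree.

Grow the tree from F using Prim:
Step 1: cheapest edge leaving the tree is B—F (1); add B.
Step 2: cheapest edge leaving the tree is B—D (5); add D.
Step 3: cheapest edge leaving the tree is D—G (7); add G.
Step 4: cheapest edge leaving the tree is A—G (3); add A.
Step 5: cheapest edge leaving the tree is C—F (12); add C.
Step 6: cheapest edge leaving the tree is E—G (12); add E.
The 5th edge added is C—F.

C-F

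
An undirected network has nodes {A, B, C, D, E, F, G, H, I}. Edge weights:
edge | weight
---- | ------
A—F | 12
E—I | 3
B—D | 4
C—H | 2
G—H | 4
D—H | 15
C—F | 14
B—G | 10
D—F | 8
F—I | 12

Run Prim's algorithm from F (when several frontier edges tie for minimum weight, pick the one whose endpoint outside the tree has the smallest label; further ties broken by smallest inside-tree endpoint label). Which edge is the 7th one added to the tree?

Prim's algorithm from F:
Step 1: cheapest edge leaving the tree is D—F (8); add D.
Step 2: cheapest edge leaving the tree is B—D (4); add B.
Step 3: cheapest edge leaving the tree is B—G (10); add G.
Step 4: cheapest edge leaving the tree is G—H (4); add H.
Step 5: cheapest edge leaving the tree is C—H (2); add C.
Step 6: cheapest edge leaving the tree is A—F (12); add A.
Step 7: cheapest edge leaving the tree is F—I (12); add I.
Step 8: cheapest edge leaving the tree is E—I (3); add E.
The 7th edge added is F—I.

F-I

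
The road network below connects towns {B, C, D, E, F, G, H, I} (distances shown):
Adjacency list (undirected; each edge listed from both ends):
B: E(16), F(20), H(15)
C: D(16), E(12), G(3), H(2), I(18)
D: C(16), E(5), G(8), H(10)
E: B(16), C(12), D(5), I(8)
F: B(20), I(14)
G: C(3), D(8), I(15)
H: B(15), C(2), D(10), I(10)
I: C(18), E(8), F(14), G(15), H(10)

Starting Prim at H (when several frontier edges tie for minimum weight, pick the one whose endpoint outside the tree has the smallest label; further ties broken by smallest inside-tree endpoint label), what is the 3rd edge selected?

Prim's algorithm from H:
Step 1: cheapest edge leaving the tree is C H (2); add C.
Step 2: cheapest edge leaving the tree is C G (3); add G.
Step 3: cheapest edge leaving the tree is D G (8); add D.
Step 4: cheapest edge leaving the tree is D E (5); add E.
Step 5: cheapest edge leaving the tree is E I (8); add I.
Step 6: cheapest edge leaving the tree is F I (14); add F.
Step 7: cheapest edge leaving the tree is B H (15); add B.
The 3rd edge added is D G.

D-G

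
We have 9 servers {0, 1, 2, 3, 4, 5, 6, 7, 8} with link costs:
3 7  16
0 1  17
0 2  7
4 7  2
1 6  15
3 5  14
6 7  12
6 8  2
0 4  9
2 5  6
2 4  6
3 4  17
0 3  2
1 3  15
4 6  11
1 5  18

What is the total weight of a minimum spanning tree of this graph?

51

Sort edges by weight, then run Kruskal:
0 3 (2): add — endpoints in different components.
4 7 (2): add — endpoints in different components.
6 8 (2): add — endpoints in different components.
2 4 (6): add — endpoints in different components.
2 5 (6): add — endpoints in different components.
0 2 (7): add — endpoints in different components.
0 4 (9): skip — 0 and 4 already connected.
4 6 (11): add — endpoints in different components.
6 7 (12): skip — 6 and 7 already connected.
3 5 (14): skip — 3 and 5 already connected.
1 3 (15): add — endpoints in different components.
MST edges: 0 3, 4 7, 6 8, 2 4, 2 5, 0 2, 4 6, 1 3; total weight 2+2+2+6+6+7+11+15 = 51.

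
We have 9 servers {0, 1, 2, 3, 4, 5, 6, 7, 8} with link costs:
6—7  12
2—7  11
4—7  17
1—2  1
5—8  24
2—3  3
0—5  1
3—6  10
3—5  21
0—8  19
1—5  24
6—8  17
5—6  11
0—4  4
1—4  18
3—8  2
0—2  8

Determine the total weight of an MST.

40

Prim, starting at 1.
Step 1: cheapest edge leaving the tree is 1—2 (1); add 2.
Step 2: cheapest edge leaving the tree is 2—3 (3); add 3.
Step 3: cheapest edge leaving the tree is 3—8 (2); add 8.
Step 4: cheapest edge leaving the tree is 0—2 (8); add 0.
Step 5: cheapest edge leaving the tree is 0—5 (1); add 5.
Step 6: cheapest edge leaving the tree is 0—4 (4); add 4.
Step 7: cheapest edge leaving the tree is 3—6 (10); add 6.
Step 8: cheapest edge leaving the tree is 2—7 (11); add 7.
MST edges: 1—2, 2—3, 3—8, 0—2, 0—5, 0—4, 3—6, 2—7; total weight 1+3+2+8+1+4+10+11 = 40.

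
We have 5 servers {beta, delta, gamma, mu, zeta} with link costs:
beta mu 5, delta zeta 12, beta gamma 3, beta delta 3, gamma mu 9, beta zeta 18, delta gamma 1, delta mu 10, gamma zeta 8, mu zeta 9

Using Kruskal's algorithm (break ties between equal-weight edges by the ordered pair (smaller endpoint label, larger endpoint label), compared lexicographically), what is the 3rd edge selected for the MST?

Kruskal's algorithm — process edges by increasing weight (ties by edge label):
delta gamma (1): add — endpoints in different components.
beta delta (3): add — endpoints in different components.
beta gamma (3): skip — gamma and beta already connected.
beta mu (5): add — endpoints in different components.
gamma zeta (8): add — endpoints in different components.
The 3rd edge added is beta mu.

beta-mu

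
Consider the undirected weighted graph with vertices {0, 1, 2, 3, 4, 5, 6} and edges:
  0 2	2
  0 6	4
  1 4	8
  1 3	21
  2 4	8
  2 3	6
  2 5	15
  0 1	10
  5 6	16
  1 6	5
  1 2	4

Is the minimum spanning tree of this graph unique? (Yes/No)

No

Kruskal's algorithm — process edges by increasing weight (ties by edge label):
0 2 (2): add. Components now {0,2} {1} {3} {4} {5} {6}
0 6 (4): add. Components now {0,2,6} {1} {3} {4} {5}
1 2 (4): add. Components now {0,1,2,6} {3} {4} {5}
1 6 (5): skip — 1 and 6 already connected.
2 3 (6): add. Components now {0,1,2,3,6} {4} {5}
1 4 (8): add. Components now {0,1,2,3,4,6} {5}
2 4 (8): skip — 2 and 4 already connected.
0 1 (10): skip — 0 and 1 already connected.
2 5 (15): add. Components now {0,1,2,3,4,5,6}
Non-tree edge 2 4 has weight 8, equal to the heaviest edge on its tree cycle — swapping gives another MST of the same weight. Not unique.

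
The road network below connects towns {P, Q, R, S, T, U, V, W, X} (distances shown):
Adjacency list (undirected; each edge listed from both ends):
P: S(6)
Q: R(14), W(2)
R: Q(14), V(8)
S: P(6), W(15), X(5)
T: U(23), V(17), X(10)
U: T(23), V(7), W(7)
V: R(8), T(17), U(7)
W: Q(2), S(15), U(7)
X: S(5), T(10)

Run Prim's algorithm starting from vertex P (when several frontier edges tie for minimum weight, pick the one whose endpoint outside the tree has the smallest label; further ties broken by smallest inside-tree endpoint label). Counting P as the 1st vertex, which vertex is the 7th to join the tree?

U

Prim, starting at P.
Step 1: frontier [P-S 6] → take P-S (6); add S.
Step 2: frontier [S-X 5, S-W 15] → take S-X (5); add X.
Step 3: frontier [S-W 15, T-X 10] → take T-X (10); add T.
Step 4: frontier [S-W 15, T-V 17, T-U 23] → take S-W (15); add W.
Step 5: frontier [T-V 17, T-U 23, Q-W 2, U-W 7] → take Q-W (2); add Q.
Step 6: frontier [Q-R 14, T-V 17, T-U 23, U-W 7] → take U-W (7); add U.
Step 7: frontier [Q-R 14, T-V 17, U-V 7] → take U-V (7); add V.
Step 8: frontier [Q-R 14, R-V 8] → take R-V (8); add R.
Vertex order: P, S, X, T, W, Q, U, V, R. The 7th vertex is U.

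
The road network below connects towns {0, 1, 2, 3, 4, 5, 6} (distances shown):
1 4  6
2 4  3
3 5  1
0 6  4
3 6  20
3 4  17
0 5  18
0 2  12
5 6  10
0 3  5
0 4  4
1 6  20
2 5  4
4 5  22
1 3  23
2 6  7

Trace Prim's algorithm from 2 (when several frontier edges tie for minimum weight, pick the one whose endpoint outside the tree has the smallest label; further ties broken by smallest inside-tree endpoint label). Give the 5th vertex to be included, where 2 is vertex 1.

3

Grow the tree from 2 using Prim:
Step 1: cheapest edge leaving the tree is 2 4 (3); add 4.
Step 2: cheapest edge leaving the tree is 0 4 (4); add 0.
Step 3: cheapest edge leaving the tree is 2 5 (4); add 5.
Step 4: cheapest edge leaving the tree is 3 5 (1); add 3.
Step 5: cheapest edge leaving the tree is 0 6 (4); add 6.
Step 6: cheapest edge leaving the tree is 1 4 (6); add 1.
Vertex order: 2, 4, 0, 5, 3, 6, 1. The 5th vertex is 3.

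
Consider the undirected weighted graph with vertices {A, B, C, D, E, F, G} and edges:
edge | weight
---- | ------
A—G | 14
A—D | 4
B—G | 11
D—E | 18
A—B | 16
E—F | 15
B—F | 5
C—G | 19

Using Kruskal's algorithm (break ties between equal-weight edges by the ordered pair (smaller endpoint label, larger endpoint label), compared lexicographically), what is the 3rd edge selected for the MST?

B-G

Sort edges by weight, then run Kruskal:
A—D (4): add — endpoints in different components.
B—F (5): add — endpoints in different components.
B—G (11): add — endpoints in different components.
A—G (14): add — endpoints in different components.
E—F (15): add — endpoints in different components.
A—B (16): skip — A and B already connected.
D—E (18): skip — D and E already connected.
C—G (19): add — endpoints in different components.
The 3rd edge added is B—G.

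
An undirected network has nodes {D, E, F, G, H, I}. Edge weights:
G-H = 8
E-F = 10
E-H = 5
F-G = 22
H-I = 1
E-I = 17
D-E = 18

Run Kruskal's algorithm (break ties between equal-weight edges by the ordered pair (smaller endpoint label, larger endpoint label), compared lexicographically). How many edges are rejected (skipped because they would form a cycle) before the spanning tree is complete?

1

Sort edges by weight, then run Kruskal:
H-I (1): add — endpoints in different components.
E-H (5): add — endpoints in different components.
G-H (8): add — endpoints in different components.
E-F (10): add — endpoints in different components.
E-I (17): skip — E and I already connected.
D-E (18): add — endpoints in different components.
Edges rejected before the tree was complete: 1.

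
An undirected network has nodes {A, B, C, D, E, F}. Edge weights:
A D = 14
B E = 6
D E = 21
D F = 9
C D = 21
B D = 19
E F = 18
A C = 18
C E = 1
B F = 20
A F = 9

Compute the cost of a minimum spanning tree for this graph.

Prim, starting at F.
Step 1: cheapest edge leaving the tree is A F (9); add A.
Step 2: cheapest edge leaving the tree is D F (9); add D.
Step 3: cheapest edge leaving the tree is A C (18); add C.
Step 4: cheapest edge leaving the tree is C E (1); add E.
Step 5: cheapest edge leaving the tree is B E (6); add B.
MST edges: A F, D F, A C, C E, B E; total weight 9+9+18+1+6 = 43.

43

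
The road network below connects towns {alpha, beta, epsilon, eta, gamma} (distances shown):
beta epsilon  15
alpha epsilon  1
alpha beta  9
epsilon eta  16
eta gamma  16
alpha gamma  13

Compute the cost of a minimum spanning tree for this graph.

Grow the tree from alpha using Prim:
Step 1: cheapest edge leaving the tree is alpha epsilon (1); add epsilon.
Step 2: cheapest edge leaving the tree is alpha beta (9); add beta.
Step 3: cheapest edge leaving the tree is alpha gamma (13); add gamma.
Step 4: cheapest edge leaving the tree is epsilon eta (16); add eta.
MST edges: alpha epsilon, alpha beta, alpha gamma, epsilon eta; total weight 1+9+13+16 = 39.

39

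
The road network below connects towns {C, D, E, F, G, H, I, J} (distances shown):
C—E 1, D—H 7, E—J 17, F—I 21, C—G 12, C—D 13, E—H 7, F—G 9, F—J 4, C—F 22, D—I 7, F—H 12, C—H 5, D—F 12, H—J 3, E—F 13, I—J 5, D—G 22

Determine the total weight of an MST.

Kruskal's algorithm — process edges by increasing weight (ties by edge label):
C—E (1): add — endpoints in different components.
H—J (3): add — endpoints in different components.
F—J (4): add — endpoints in different components.
C—H (5): add — endpoints in different components.
I—J (5): add — endpoints in different components.
D—H (7): add — endpoints in different components.
D—I (7): skip — D and I already connected.
E—H (7): skip — E and H already connected.
F—G (9): add — endpoints in different components.
MST edges: C—E, H—J, F—J, C—H, I—J, D—H, F—G; total weight 1+3+4+5+5+7+9 = 34.

34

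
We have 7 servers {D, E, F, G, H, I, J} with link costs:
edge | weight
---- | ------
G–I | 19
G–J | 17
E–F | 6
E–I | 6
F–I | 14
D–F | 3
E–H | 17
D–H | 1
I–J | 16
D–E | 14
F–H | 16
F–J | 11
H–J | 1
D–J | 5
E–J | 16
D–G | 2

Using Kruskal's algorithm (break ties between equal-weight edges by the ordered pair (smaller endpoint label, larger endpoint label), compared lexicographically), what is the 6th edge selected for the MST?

Sort edges by weight, then run Kruskal:
D–H (1): add. Components now {D,H} {E} {F} {G} {I} {J}
H–J (1): add. Components now {D,H,J} {E} {F} {G} {I}
D–G (2): add. Components now {D,G,H,J} {E} {F} {I}
D–F (3): add. Components now {D,F,G,H,J} {E} {I}
D–J (5): skip — D and J already connected.
E–F (6): add. Components now {D,E,F,G,H,J} {I}
E–I (6): add. Components now {D,E,F,G,H,I,J}
The 6th edge added is E–I.

E-I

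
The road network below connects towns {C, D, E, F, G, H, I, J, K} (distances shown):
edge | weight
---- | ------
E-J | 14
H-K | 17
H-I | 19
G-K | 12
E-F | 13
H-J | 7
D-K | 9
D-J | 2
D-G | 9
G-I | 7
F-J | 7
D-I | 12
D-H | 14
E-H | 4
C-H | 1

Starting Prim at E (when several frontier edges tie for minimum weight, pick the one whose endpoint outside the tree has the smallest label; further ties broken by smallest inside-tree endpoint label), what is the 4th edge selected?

Grow the tree from E using Prim:
Step 1: cheapest edge leaving the tree is E-H (4); add H.
Step 2: cheapest edge leaving the tree is C-H (1); add C.
Step 3: cheapest edge leaving the tree is H-J (7); add J.
Step 4: cheapest edge leaving the tree is D-J (2); add D.
Step 5: cheapest edge leaving the tree is F-J (7); add F.
Step 6: cheapest edge leaving the tree is D-G (9); add G.
Step 7: cheapest edge leaving the tree is G-I (7); add I.
Step 8: cheapest edge leaving the tree is D-K (9); add K.
The 4th edge added is D-J.

D-J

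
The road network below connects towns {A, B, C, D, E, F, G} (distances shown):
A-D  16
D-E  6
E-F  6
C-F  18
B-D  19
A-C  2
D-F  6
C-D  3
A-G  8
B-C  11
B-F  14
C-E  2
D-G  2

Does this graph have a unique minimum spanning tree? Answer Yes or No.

No

Sort edges by weight, then run Kruskal:
A-C (2): add — endpoints in different components.
C-E (2): add — endpoints in different components.
D-G (2): add — endpoints in different components.
C-D (3): add — endpoints in different components.
D-E (6): skip — D and E already connected.
D-F (6): add — endpoints in different components.
E-F (6): skip — E and F already connected.
A-G (8): skip — A and G already connected.
B-C (11): add — endpoints in different components.
Non-tree edge E-F has weight 6, equal to the heaviest edge on its tree cycle — swapping gives another MST of the same weight. Not unique.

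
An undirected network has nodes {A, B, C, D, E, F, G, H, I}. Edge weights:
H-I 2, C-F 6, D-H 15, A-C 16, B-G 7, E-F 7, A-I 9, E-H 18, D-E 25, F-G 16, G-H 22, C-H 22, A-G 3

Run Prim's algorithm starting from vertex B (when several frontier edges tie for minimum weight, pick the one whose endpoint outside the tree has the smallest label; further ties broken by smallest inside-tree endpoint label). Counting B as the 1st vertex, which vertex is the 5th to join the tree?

Prim, starting at B.
Step 1: frontier [B-G 7] → take B-G (7); add G.
Step 2: frontier [A-G 3, F-G 16, G-H 22] → take A-G (3); add A.
Step 3: frontier [A-I 9, A-C 16, F-G 16, G-H 22] → take A-I (9); add I.
Step 4: frontier [A-C 16, F-G 16, G-H 22, H-I 2] → take H-I (2); add H.
Step 5: frontier [A-C 16, F-G 16, D-H 15, E-H 18, C-H 22] → take D-H (15); add D.
Step 6: frontier [A-C 16, D-E 25, F-G 16, E-H 18, C-H 22] → take A-C (16); add C.
Step 7: frontier [C-F 6, D-E 25, F-G 16, E-H 18] → take C-F (6); add F.
Step 8: frontier [D-E 25, E-F 7, E-H 18] → take E-F (7); add E.
Vertex order: B, G, A, I, H, D, C, F, E. The 5th vertex is H.

H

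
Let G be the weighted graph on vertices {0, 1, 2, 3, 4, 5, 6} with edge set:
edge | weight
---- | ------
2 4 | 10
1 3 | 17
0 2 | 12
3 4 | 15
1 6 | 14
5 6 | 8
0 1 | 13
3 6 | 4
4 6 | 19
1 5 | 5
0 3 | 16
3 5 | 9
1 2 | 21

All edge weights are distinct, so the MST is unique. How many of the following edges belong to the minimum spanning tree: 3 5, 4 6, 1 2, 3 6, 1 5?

2

Sort edges by weight, then run Kruskal:
3 6 (4): add. Components now {0} {1} {2} {3,6} {4} {5}
1 5 (5): add. Components now {0} {1,5} {2} {3,6} {4}
5 6 (8): add. Components now {0} {1,3,5,6} {2} {4}
3 5 (9): skip — 3 and 5 already connected.
2 4 (10): add. Components now {0} {1,3,5,6} {2,4}
0 2 (12): add. Components now {0,2,4} {1,3,5,6}
0 1 (13): add. Components now {0,1,2,3,4,5,6}
MST edge set: {3 6, 1 5, 5 6, 2 4, 0 2, 0 1}.
Of the listed edges, {3 6, 1 5} are in the MST → 2.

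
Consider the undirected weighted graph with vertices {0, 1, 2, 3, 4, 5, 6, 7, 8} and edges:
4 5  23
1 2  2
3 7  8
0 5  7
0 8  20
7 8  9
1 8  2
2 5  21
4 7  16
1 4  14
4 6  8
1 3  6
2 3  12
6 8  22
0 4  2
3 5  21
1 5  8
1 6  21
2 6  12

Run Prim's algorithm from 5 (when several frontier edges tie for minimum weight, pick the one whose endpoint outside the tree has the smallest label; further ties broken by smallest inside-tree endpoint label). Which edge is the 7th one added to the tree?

Prim's algorithm from 5:
Step 1: cheapest edge leaving the tree is 0 5 (7); add 0.
Step 2: cheapest edge leaving the tree is 0 4 (2); add 4.
Step 3: cheapest edge leaving the tree is 1 5 (8); add 1.
Step 4: cheapest edge leaving the tree is 1 2 (2); add 2.
Step 5: cheapest edge leaving the tree is 1 8 (2); add 8.
Step 6: cheapest edge leaving the tree is 1 3 (6); add 3.
Step 7: cheapest edge leaving the tree is 4 6 (8); add 6.
Step 8: cheapest edge leaving the tree is 3 7 (8); add 7.
The 7th edge added is 4 6.

4-6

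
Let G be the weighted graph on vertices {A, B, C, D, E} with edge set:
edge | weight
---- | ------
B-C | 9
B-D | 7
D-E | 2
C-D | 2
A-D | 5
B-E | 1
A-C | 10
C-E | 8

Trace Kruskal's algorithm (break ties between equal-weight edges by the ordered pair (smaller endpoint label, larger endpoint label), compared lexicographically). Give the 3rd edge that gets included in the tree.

D-E

Sort edges by weight, then run Kruskal:
B-E (1): add. Components now {A} {B,E} {C} {D}
C-D (2): add. Components now {A} {B,E} {C,D}
D-E (2): add. Components now {A} {B,C,D,E}
A-D (5): add. Components now {A,B,C,D,E}
The 3rd edge added is D-E.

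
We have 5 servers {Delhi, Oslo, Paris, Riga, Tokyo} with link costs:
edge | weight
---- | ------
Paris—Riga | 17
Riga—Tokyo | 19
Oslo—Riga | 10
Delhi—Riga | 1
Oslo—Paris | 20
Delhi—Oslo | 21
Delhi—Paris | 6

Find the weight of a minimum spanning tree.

Sort edges by weight, then run Kruskal:
Delhi—Riga (1): add — endpoints in different components.
Delhi—Paris (6): add — endpoints in different components.
Oslo—Riga (10): add — endpoints in different components.
Paris—Riga (17): skip — Paris and Riga already connected.
Riga—Tokyo (19): add — endpoints in different components.
MST edges: Delhi—Riga, Delhi—Paris, Oslo—Riga, Riga—Tokyo; total weight 1+6+10+19 = 36.

36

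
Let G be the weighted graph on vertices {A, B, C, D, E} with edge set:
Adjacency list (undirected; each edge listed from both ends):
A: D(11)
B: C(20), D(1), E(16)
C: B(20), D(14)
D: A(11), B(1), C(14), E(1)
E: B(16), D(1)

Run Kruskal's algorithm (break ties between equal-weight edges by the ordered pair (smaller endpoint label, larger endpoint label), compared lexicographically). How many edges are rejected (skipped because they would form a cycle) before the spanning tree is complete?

0

Sort edges by weight, then run Kruskal:
B–D (1): add — endpoints in different components.
D–E (1): add — endpoints in different components.
A–D (11): add — endpoints in different components.
C–D (14): add — endpoints in different components.
Edges rejected before the tree was complete: 0.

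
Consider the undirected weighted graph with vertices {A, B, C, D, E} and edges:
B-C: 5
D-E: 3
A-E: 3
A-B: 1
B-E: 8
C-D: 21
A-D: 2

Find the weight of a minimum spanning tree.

11

Grow the tree from B using Prim:
Step 1: frontier [A-B 1, B-C 5, B-E 8] → take A-B (1); add A.
Step 2: frontier [A-D 2, A-E 3, B-C 5, B-E 8] → take A-D (2); add D.
Step 3: frontier [A-E 3, B-C 5, B-E 8, D-E 3, C-D 21] → take A-E (3); add E.
Step 4: frontier [B-C 5, C-D 21] → take B-C (5); add C.
MST edges: A-B, A-D, A-E, B-C; total weight 1+2+3+5 = 11.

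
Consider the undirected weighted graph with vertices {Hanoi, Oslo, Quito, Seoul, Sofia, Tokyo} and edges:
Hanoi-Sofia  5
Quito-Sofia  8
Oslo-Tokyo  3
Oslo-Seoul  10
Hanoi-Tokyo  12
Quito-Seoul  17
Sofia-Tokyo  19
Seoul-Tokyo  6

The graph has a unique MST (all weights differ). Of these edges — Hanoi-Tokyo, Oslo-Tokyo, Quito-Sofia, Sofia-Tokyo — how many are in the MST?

Sort edges by weight, then run Kruskal:
Oslo-Tokyo (3): add. Components now {Seoul} {Quito} {Hanoi} {Sofia} {Oslo,Tokyo}
Hanoi-Sofia (5): add. Components now {Seoul} {Quito} {Hanoi,Sofia} {Oslo,Tokyo}
Seoul-Tokyo (6): add. Components now {Oslo,Seoul,Tokyo} {Quito} {Hanoi,Sofia}
Quito-Sofia (8): add. Components now {Oslo,Seoul,Tokyo} {Hanoi,Quito,Sofia}
Oslo-Seoul (10): skip — Seoul and Oslo already connected.
Hanoi-Tokyo (12): add. Components now {Hanoi,Oslo,Quito,Seoul,Sofia,Tokyo}
MST edge set: {Oslo-Tokyo, Hanoi-Sofia, Seoul-Tokyo, Quito-Sofia, Hanoi-Tokyo}.
Of the listed edges, {Hanoi-Tokyo, Oslo-Tokyo, Quito-Sofia} are in the MST → 3.

3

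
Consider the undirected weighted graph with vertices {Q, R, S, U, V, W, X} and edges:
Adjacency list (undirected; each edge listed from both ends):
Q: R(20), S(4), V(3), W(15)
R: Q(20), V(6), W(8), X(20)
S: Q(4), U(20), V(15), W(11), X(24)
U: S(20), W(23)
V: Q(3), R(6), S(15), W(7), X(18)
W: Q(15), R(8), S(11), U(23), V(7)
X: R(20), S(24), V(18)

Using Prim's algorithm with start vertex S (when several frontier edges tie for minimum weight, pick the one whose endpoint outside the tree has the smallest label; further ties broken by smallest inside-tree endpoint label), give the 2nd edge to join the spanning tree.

Prim, starting at S.
Step 1: frontier [Q-S 4, S-W 11, S-V 15, S-U 20, S-X 24] → take Q-S (4); add Q.
Step 2: frontier [Q-V 3, Q-W 15, Q-R 20, S-W 11, S-V 15, S-U 20, S-X 24] → take Q-V (3); add V.
Step 3: frontier [Q-W 15, Q-R 20, S-W 11, S-U 20, S-X 24, R-V 6, V-W 7, V-X 18] → take R-V (6); add R.
Step 4: frontier [Q-W 15, R-W 8, R-X 20, S-W 11, S-U 20, S-X 24, V-W 7, V-X 18] → take V-W (7); add W.
Step 5: frontier [R-X 20, S-U 20, S-X 24, V-X 18, U-W 23] → take V-X (18); add X.
Step 6: frontier [S-U 20, U-W 23] → take S-U (20); add U.
The 2nd edge added is Q-V.

Q-V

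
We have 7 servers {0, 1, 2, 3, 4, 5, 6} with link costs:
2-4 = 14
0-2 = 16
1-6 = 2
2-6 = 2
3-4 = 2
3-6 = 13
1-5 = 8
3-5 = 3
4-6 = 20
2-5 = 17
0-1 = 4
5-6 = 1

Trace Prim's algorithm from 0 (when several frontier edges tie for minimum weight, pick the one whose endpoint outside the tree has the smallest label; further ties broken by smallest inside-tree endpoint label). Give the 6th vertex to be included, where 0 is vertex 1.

3

Prim's algorithm from 0:
Step 1: frontier [0-1 4, 0-2 16] → take 0-1 (4); add 1.
Step 2: frontier [0-2 16, 1-6 2, 1-5 8] → take 1-6 (2); add 6.
Step 3: frontier [0-2 16, 1-5 8, 5-6 1, 2-6 2, 3-6 13, 4-6 20] → take 5-6 (1); add 5.
Step 4: frontier [0-2 16, 3-5 3, 2-5 17, 2-6 2, 3-6 13, 4-6 20] → take 2-6 (2); add 2.
Step 5: frontier [2-4 14, 3-5 3, 3-6 13, 4-6 20] → take 3-5 (3); add 3.
Step 6: frontier [2-4 14, 3-4 2, 4-6 20] → take 3-4 (2); add 4.
Vertex order: 0, 1, 6, 5, 2, 3, 4. The 6th vertex is 3.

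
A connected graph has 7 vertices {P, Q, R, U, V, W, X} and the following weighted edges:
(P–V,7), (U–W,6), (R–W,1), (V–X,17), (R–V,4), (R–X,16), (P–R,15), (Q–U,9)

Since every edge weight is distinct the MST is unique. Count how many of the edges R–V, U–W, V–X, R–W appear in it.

3

Kruskal's algorithm — process edges by increasing weight (ties by edge label):
R–W (1): add. Components now {U} {P} {V} {R,W} {Q} {X}
R–V (4): add. Components now {U} {P} {R,V,W} {Q} {X}
U–W (6): add. Components now {R,U,V,W} {P} {Q} {X}
P–V (7): add. Components now {P,R,U,V,W} {Q} {X}
Q–U (9): add. Components now {P,Q,R,U,V,W} {X}
P–R (15): skip — P and R already connected.
R–X (16): add. Components now {P,Q,R,U,V,W,X}
MST edge set: {R–W, R–V, U–W, P–V, Q–U, R–X}.
Of the listed edges, {R–V, U–W, R–W} are in the MST → 3.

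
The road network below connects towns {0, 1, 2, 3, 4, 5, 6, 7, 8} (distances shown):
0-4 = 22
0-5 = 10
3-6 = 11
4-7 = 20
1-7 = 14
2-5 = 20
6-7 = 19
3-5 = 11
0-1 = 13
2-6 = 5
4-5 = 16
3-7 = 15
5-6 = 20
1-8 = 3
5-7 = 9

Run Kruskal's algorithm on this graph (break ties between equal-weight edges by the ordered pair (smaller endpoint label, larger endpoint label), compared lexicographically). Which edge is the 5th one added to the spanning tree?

Kruskal: consider edges lightest-first.
1-8 (3): add — endpoints in different components.
2-6 (5): add — endpoints in different components.
5-7 (9): add — endpoints in different components.
0-5 (10): add — endpoints in different components.
3-5 (11): add — endpoints in different components.
3-6 (11): add — endpoints in different components.
0-1 (13): add — endpoints in different components.
1-7 (14): skip — 1 and 7 already connected.
3-7 (15): skip — 3 and 7 already connected.
4-5 (16): add — endpoints in different components.
The 5th edge added is 3-5.

3-5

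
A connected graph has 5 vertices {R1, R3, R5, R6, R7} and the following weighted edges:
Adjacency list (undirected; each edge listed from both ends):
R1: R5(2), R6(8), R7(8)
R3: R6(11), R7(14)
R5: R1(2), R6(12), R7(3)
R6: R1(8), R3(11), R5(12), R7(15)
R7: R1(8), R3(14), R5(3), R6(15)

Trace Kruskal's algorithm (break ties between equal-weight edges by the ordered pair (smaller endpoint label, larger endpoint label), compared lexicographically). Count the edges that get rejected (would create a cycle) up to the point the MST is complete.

1

Kruskal: consider edges lightest-first.
R1 R5 (2): add — endpoints in different components.
R5 R7 (3): add — endpoints in different components.
R1 R6 (8): add — endpoints in different components.
R1 R7 (8): skip — R7 and R1 already connected.
R3 R6 (11): add — endpoints in different components.
Edges rejected before the tree was complete: 1.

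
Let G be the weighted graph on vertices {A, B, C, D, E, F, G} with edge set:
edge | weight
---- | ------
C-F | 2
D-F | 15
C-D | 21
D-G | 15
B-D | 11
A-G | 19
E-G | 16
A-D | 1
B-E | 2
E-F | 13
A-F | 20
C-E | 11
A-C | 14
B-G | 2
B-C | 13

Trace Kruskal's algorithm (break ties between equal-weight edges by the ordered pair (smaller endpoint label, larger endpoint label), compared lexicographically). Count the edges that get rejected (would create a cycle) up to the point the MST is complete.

0

Kruskal: consider edges lightest-first.
A-D (1): add. Components now {A,D} {B} {C} {E} {F} {G}
B-E (2): add. Components now {A,D} {B,E} {C} {F} {G}
B-G (2): add. Components now {A,D} {B,E,G} {C} {F}
C-F (2): add. Components now {A,D} {B,E,G} {C,F}
B-D (11): add. Components now {A,B,D,E,G} {C,F}
C-E (11): add. Components now {A,B,C,D,E,F,G}
Edges rejected before the tree was complete: 0.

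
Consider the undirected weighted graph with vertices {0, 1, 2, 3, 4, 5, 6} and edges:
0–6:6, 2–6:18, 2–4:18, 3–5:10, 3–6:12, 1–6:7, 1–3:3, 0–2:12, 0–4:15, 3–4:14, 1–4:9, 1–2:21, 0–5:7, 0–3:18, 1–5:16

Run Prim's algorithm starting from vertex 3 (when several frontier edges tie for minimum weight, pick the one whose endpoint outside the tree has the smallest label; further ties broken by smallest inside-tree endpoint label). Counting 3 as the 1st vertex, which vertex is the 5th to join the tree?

5

Prim, starting at 3.
Step 1: cheapest edge leaving the tree is 1–3 (3); add 1.
Step 2: cheapest edge leaving the tree is 1–6 (7); add 6.
Step 3: cheapest edge leaving the tree is 0–6 (6); add 0.
Step 4: cheapest edge leaving the tree is 0–5 (7); add 5.
Step 5: cheapest edge leaving the tree is 1–4 (9); add 4.
Step 6: cheapest edge leaving the tree is 0–2 (12); add 2.
Vertex order: 3, 1, 6, 0, 5, 4, 2. The 5th vertex is 5.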